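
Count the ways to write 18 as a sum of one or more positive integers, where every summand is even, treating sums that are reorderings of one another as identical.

30

There are too many to list fully; the first 12 (by largest part) are:
18
16+2
14+4
14+2+2
12+6
12+4+2
12+2+2+2
10+8
10+6+2
10+4+4
10+4+2+2
10+2+2+2+2
…and 18 more, for 30 total.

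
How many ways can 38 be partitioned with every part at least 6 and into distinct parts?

There are too many to list fully; the first 12 (by largest part) are:
38
6+32
7+31
8+30
9+29
10+28
11+27
12+26
13+25
6+7+25
14+24
6+8+24
…and 50 more, for 62 total.

62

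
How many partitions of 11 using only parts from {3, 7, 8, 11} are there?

Listing the qualifying partitions of 11:
11
3+8
That's 2 in total.

2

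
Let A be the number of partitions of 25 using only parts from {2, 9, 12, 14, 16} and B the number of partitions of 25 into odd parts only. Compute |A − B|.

138

Partitions of 25 using only parts from {2, 9, 12, 14, 16}: 4.
Partitions of 25 into odd parts only: 142.
|4 − 142| = 138.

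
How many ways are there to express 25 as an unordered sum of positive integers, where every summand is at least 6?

17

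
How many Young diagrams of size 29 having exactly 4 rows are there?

185

Direct enumeration gives 185 partitions.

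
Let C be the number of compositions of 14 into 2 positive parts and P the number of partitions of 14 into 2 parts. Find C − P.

6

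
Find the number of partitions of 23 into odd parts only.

104

Direct enumeration gives 104 partitions.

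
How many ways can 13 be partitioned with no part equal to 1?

The partitions of 13 that satisfy the conditions:
13
11 + 2
10 + 3
9 + 4
9 + 2 + 2
8 + 5
8 + 3 + 2
7 + 6
7 + 4 + 2
7 + 3 + 3
7 + 2 + 2 + 2
6 + 5 + 2
6 + 4 + 3
6 + 3 + 2 + 2
5 + 5 + 3
5 + 4 + 4
5 + 4 + 2 + 2
5 + 3 + 3 + 2
5 + 2 + 2 + 2 + 2
4 + 4 + 3 + 2
4 + 3 + 3 + 3
4 + 3 + 2 + 2 + 2
3 + 3 + 3 + 2 + 2
3 + 2 + 2 + 2 + 2 + 2
That's 24 in total.

24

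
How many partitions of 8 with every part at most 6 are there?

20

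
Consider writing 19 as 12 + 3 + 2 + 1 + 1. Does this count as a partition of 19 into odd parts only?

No

The parts sum to 19, and the condition 'every summand is odd' is violated.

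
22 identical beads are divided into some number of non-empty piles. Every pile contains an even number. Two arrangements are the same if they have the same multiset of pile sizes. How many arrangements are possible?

A partial list (first 12 by largest part):
22
2,20
4,18
2,2,18
6,16
2,4,16
2,2,2,16
8,14
2,6,14
4,4,14
2,2,4,14
2,2,2,2,14
…and 44 more, for 56 total.

56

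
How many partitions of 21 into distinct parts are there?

76

Systematic enumeration (by largest part, then next-largest, …) yields 76.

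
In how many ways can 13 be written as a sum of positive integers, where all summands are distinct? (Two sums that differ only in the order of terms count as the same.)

Listing the qualifying partitions of 13:
13
12 + 1
11 + 2
10 + 3
10 + 2 + 1
9 + 4
9 + 3 + 1
8 + 5
8 + 4 + 1
8 + 3 + 2
7 + 6
7 + 5 + 1
7 + 4 + 2
7 + 3 + 2 + 1
6 + 5 + 2
6 + 4 + 3
6 + 4 + 2 + 1
5 + 4 + 3 + 1

18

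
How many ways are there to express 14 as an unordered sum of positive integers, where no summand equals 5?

105

Direct enumeration gives 105 partitions.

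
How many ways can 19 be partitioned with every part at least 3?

39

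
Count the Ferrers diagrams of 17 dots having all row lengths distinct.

38

There are too many to list fully; the first 12 (by largest part) are:
17
16,1
15,2
14,3
14,2,1
13,4
13,3,1
12,5
12,4,1
12,3,2
11,6
11,5,1
…and 26 more, for 38 total.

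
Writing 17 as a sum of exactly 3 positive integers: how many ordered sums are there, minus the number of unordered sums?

96

Compositions: C(16,2) = 120.
Partitions of 17 into exactly 3 parts: 24.
Difference: 120 − 24 = 96.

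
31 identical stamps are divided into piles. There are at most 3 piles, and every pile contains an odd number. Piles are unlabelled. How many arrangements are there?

Listing the qualifying partitions of 31:
31
29+1+1
27+3+1
25+5+1
25+3+3
23+7+1
23+5+3
21+9+1
21+7+3
21+5+5
19+11+1
19+9+3
19+7+5
17+13+1
17+11+3
17+9+5
17+7+7
15+15+1
15+13+3
15+11+5
15+9+7
13+13+5
13+11+7
13+9+9
11+11+9

25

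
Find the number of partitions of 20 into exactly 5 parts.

84

Counting exhaustively, 84 partitions satisfy the conditions.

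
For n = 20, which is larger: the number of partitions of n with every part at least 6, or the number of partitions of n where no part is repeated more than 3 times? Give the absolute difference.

Partitions of 20 with every part at least 6: 8.
Partitions of 20 where no part is repeated more than 3 times: 320.
|8 − 320| = 312.

312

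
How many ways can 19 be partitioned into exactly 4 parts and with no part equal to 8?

44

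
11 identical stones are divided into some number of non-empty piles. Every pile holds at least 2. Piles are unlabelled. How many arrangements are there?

Listing the qualifying partitions of 11:
11
9+2
8+3
7+4
7+2+2
6+5
6+3+2
5+4+2
5+3+3
5+2+2+2
4+4+3
4+3+2+2
3+3+3+2
3+2+2+2+2
Counting gives 14.

14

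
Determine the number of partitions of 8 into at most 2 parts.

The partitions of 8 that satisfy the conditions:
8
7 + 1
6 + 2
5 + 3
4 + 4

5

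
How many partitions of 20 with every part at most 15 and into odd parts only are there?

61

A partial list (first 12 by largest part):
5+15
1+1+3+15
1+1+1+1+1+15
7+13
1+1+5+13
1+3+3+13
1+1+1+1+3+13
1+1+1+1+1+1+1+13
9+11
1+1+7+11
1+3+5+11
1+1+1+1+5+11
…and 49 more, for 61 total.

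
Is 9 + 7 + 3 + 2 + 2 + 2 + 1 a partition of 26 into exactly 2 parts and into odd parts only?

No

The parts sum to 26, and the condition 'there are exactly 2 summands' is violated.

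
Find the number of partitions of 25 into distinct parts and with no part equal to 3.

There are 87 such partitions.

87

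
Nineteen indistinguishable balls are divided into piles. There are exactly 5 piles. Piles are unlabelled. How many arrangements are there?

There are too many to list fully; the first 12 (by largest part) are:
15,1,1,1,1
14,2,1,1,1
13,3,1,1,1
13,2,2,1,1
12,4,1,1,1
12,3,2,1,1
12,2,2,2,1
11,5,1,1,1
11,4,2,1,1
11,3,3,1,1
11,3,2,2,1
11,2,2,2,2
…and 58 more, for 70 total.

70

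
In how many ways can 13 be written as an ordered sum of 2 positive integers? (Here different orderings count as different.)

12

Place 1 bars in the 12 internal gaps of a row of 13 dots: C(12,1) = 12.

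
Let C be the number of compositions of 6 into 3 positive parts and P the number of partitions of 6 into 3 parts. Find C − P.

Compositions: C(5,2) = 10.
Partitions of 6 into exactly 3 parts: 3.
Difference: 10 − 3 = 7.

7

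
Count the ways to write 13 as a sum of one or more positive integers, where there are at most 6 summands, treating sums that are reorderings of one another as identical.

71

A full systematic count gives 71.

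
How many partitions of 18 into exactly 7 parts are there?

49

A partial list (first 12 by largest part):
1+1+1+1+1+1+12
1+1+1+1+1+2+11
1+1+1+1+1+3+10
1+1+1+1+2+2+10
1+1+1+1+1+4+9
1+1+1+1+2+3+9
1+1+1+2+2+2+9
1+1+1+1+1+5+8
1+1+1+1+2+4+8
1+1+1+1+3+3+8
1+1+1+2+2+3+8
1+1+2+2+2+2+8
…and 37 more, for 49 total.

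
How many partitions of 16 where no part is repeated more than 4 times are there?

164

Enumerating by decreasing first part gives 164 partitions in all.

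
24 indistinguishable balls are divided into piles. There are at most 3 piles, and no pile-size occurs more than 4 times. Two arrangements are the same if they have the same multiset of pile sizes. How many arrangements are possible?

61

A partial list (first 12 by largest part):
24
23 + 1
22 + 2
22 + 1 + 1
21 + 3
21 + 2 + 1
20 + 4
20 + 3 + 1
20 + 2 + 2
19 + 5
19 + 4 + 1
19 + 3 + 2
…and 49 more, for 61 total.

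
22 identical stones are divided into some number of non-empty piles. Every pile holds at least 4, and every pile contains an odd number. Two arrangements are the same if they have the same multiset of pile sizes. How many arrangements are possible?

The partitions of 22 that satisfy the conditions:
17,5
15,7
13,9
11,11
7,5,5,5

5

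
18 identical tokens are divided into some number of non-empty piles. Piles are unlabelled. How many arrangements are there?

Direct enumeration gives 385 partitions.

385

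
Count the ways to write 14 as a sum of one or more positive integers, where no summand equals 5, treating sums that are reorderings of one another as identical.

There are 105 such partitions.

105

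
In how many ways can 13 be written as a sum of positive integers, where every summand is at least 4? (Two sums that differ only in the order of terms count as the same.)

Enumerating:
13
9+4
8+5
7+6
5+4+4
That's 5 in total.

5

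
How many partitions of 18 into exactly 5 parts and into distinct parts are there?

3

They are:
8+4+3+2+1
7+5+3+2+1
6+5+4+2+1
That's 3 in total.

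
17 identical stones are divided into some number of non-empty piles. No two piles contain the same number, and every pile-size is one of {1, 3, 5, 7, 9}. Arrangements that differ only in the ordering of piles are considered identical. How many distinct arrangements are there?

2

The partitions of 17 that satisfy the conditions:
1,7,9
3,5,9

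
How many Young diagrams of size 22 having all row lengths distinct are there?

89

Direct enumeration gives 89 partitions.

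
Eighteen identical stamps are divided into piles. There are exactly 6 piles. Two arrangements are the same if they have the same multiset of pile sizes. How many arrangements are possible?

58

There are too many to list fully; the first 12 (by largest part) are:
13 + 1 + 1 + 1 + 1 + 1
12 + 2 + 1 + 1 + 1 + 1
11 + 3 + 1 + 1 + 1 + 1
11 + 2 + 2 + 1 + 1 + 1
10 + 4 + 1 + 1 + 1 + 1
10 + 3 + 2 + 1 + 1 + 1
10 + 2 + 2 + 2 + 1 + 1
9 + 5 + 1 + 1 + 1 + 1
9 + 4 + 2 + 1 + 1 + 1
9 + 3 + 3 + 1 + 1 + 1
9 + 3 + 2 + 2 + 1 + 1
9 + 2 + 2 + 2 + 2 + 1
…and 46 more, for 58 total.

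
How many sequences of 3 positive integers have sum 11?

45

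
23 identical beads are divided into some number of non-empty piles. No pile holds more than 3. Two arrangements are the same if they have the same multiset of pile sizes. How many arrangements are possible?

A partial list (first 12 by largest part):
3, 3, 3, 3, 3, 3, 3, 2
3, 3, 3, 3, 3, 3, 3, 1, 1
3, 3, 3, 3, 3, 3, 2, 2, 1
3, 3, 3, 3, 3, 3, 2, 1, 1, 1
3, 3, 3, 3, 3, 3, 1, 1, 1, 1, 1
3, 3, 3, 3, 3, 2, 2, 2, 2
3, 3, 3, 3, 3, 2, 2, 2, 1, 1
3, 3, 3, 3, 3, 2, 2, 1, 1, 1, 1
3, 3, 3, 3, 3, 2, 1, 1, 1, 1, 1, 1
3, 3, 3, 3, 3, 1, 1, 1, 1, 1, 1, 1, 1
3, 3, 3, 3, 2, 2, 2, 2, 2, 1
3, 3, 3, 3, 2, 2, 2, 2, 1, 1, 1
…and 44 more, for 56 total.

56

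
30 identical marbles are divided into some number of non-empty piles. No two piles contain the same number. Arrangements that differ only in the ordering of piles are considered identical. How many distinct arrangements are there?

296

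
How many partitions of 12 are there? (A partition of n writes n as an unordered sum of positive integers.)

77

Systematic enumeration (by largest part, then next-largest, …) yields 77.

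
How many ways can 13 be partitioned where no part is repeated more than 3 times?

There are too many to list fully; the first 12 (by largest part) are:
13
12, 1
11, 2
11, 1, 1
10, 3
10, 2, 1
10, 1, 1, 1
9, 4
9, 3, 1
9, 2, 2
9, 2, 1, 1
8, 5
…and 52 more, for 64 total.

64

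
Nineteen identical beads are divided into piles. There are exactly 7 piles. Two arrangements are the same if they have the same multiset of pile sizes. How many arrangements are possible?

There are too many to list fully; the first 12 (by largest part) are:
13, 1, 1, 1, 1, 1, 1
12, 2, 1, 1, 1, 1, 1
11, 3, 1, 1, 1, 1, 1
11, 2, 2, 1, 1, 1, 1
10, 4, 1, 1, 1, 1, 1
10, 3, 2, 1, 1, 1, 1
10, 2, 2, 2, 1, 1, 1
9, 5, 1, 1, 1, 1, 1
9, 4, 2, 1, 1, 1, 1
9, 3, 3, 1, 1, 1, 1
9, 3, 2, 2, 1, 1, 1
9, 2, 2, 2, 2, 1, 1
…and 53 more, for 65 total.

65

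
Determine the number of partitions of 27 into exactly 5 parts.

255

A full systematic count gives 255.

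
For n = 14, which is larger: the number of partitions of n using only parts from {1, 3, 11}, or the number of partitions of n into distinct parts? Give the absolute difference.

15

Partitions of 14 using only parts from {1, 3, 11}: 7.
Partitions of 14 into distinct parts: 22.
|7 − 22| = 15.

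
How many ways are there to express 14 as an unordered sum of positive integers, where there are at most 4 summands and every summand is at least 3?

Listing the qualifying partitions of 14:
14
3 + 11
4 + 10
5 + 9
6 + 8
3 + 3 + 8
7 + 7
3 + 4 + 7
3 + 5 + 6
4 + 4 + 6
4 + 5 + 5
3 + 3 + 3 + 5
3 + 3 + 4 + 4

13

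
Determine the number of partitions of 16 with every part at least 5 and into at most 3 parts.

Listing the qualifying partitions of 16:
16
5,11
6,10
7,9
8,8
5,5,6
That's 6 in total.

6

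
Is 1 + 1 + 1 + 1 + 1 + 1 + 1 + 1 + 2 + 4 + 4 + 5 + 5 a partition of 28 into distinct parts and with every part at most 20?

The parts sum to 28, and the condition 'all summands are distinct' is violated.

No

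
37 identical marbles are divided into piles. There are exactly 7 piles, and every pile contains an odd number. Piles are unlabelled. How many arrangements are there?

131

Enumerating by decreasing first part gives 131 partitions in all.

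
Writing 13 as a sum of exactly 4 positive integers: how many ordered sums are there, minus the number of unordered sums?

202

Ordered (compositions into 4 parts): C(12,3) = 220.
Partitions of 13 into exactly 4 parts: 18.
Difference: 220 − 18 = 202.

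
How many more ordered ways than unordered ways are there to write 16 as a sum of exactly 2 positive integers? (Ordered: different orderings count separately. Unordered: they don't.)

7

Compositions: C(15,1) = 15.
Unordered (partitions into 2 parts): 8.
Difference: 15 − 8 = 7.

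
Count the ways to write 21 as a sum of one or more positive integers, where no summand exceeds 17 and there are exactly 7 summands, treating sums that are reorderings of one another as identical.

105

A full systematic count gives 105.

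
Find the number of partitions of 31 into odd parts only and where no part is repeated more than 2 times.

A partial list (first 12 by largest part):
31
29+1+1
27+3+1
25+5+1
25+3+3
23+7+1
23+5+3
23+3+3+1+1
21+9+1
21+7+3
21+5+5
21+5+3+1+1
…and 55 more, for 67 total.

67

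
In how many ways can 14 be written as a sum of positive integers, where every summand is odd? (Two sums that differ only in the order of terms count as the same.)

22

Listing the qualifying partitions of 14:
1 + 13
3 + 11
1 + 1 + 1 + 11
5 + 9
1 + 1 + 3 + 9
1 + 1 + 1 + 1 + 1 + 9
7 + 7
1 + 1 + 5 + 7
1 + 3 + 3 + 7
1 + 1 + 1 + 1 + 3 + 7
1 + 1 + 1 + 1 + 1 + 1 + 1 + 7
1 + 3 + 5 + 5
1 + 1 + 1 + 1 + 5 + 5
3 + 3 + 3 + 5
1 + 1 + 1 + 3 + 3 + 5
1 + 1 + 1 + 1 + 1 + 1 + 3 + 5
1 + 1 + 1 + 1 + 1 + 1 + 1 + 1 + 1 + 5
1 + 1 + 3 + 3 + 3 + 3
1 + 1 + 1 + 1 + 1 + 3 + 3 + 3
1 + 1 + 1 + 1 + 1 + 1 + 1 + 1 + 3 + 3
1 + 1 + 1 + 1 + 1 + 1 + 1 + 1 + 1 + 1 + 1 + 3
1 + 1 + 1 + 1 + 1 + 1 + 1 + 1 + 1 + 1 + 1 + 1 + 1 + 1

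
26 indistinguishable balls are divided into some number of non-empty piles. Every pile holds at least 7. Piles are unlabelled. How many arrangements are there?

13

Listing the qualifying partitions of 26:
26
19 + 7
18 + 8
17 + 9
16 + 10
15 + 11
14 + 12
13 + 13
12 + 7 + 7
11 + 8 + 7
10 + 9 + 7
10 + 8 + 8
9 + 9 + 8
That's 13 in total.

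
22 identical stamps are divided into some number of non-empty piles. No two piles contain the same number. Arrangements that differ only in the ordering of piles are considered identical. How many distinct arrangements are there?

89

Counting exhaustively, 89 partitions satisfy the conditions.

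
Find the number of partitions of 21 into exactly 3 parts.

37

A partial list (first 12 by largest part):
19,1,1
18,2,1
17,3,1
17,2,2
16,4,1
16,3,2
15,5,1
15,4,2
15,3,3
14,6,1
14,5,2
14,4,3
…and 25 more, for 37 total.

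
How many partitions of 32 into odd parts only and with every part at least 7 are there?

7

Listing the qualifying partitions of 32:
25, 7
23, 9
21, 11
19, 13
17, 15
11, 7, 7, 7
9, 9, 7, 7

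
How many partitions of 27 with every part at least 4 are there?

81

There are 81 such partitions.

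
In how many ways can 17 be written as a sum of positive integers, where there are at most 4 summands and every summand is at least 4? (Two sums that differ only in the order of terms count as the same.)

Enumerating:
17
4 + 13
5 + 12
6 + 11
7 + 10
8 + 9
4 + 4 + 9
4 + 5 + 8
4 + 6 + 7
5 + 5 + 7
5 + 6 + 6
4 + 4 + 4 + 5

12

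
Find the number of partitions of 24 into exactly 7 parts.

Direct enumeration gives 201 partitions.

201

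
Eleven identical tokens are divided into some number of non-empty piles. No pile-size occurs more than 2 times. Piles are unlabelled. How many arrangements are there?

27

There are too many to list fully; the first 12 (by largest part) are:
11
10+1
9+2
9+1+1
8+3
8+2+1
7+4
7+3+1
7+2+2
7+2+1+1
6+5
6+4+1
…and 15 more, for 27 total.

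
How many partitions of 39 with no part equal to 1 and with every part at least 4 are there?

583

Counting exhaustively, 583 partitions satisfy the conditions.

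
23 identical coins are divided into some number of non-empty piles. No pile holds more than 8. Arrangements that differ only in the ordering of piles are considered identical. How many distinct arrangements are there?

764

Enumerating by decreasing first part gives 764 partitions in all.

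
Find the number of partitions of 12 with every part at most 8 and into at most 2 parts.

They are:
4+8
5+7
6+6
Counting gives 3.

3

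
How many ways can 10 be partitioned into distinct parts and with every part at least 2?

Enumerating:
10
8,2
7,3
6,4
5,3,2
Counting gives 5.

5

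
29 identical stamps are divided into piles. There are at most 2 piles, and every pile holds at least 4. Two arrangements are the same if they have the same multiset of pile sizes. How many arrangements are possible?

Enumerating:
29
25, 4
24, 5
23, 6
22, 7
21, 8
20, 9
19, 10
18, 11
17, 12
16, 13
15, 14

12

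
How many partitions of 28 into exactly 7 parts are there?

436

There are 436 such partitions.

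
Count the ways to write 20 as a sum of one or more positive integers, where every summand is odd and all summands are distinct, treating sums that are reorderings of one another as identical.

7

Enumerating:
19, 1
17, 3
15, 5
13, 7
11, 9
11, 5, 3, 1
9, 7, 3, 1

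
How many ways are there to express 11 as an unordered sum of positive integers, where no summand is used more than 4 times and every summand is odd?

The partitions of 11 that satisfy the conditions:
11
9+1+1
7+3+1
7+1+1+1+1
5+5+1
5+3+3
5+3+1+1+1
3+3+3+1+1
That's 8 in total.

8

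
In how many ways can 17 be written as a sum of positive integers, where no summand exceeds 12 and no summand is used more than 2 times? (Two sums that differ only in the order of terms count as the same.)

A full systematic count gives 98.

98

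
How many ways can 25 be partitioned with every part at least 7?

11

Enumerating:
25
18 + 7
17 + 8
16 + 9
15 + 10
14 + 11
13 + 12
11 + 7 + 7
10 + 8 + 7
9 + 9 + 7
9 + 8 + 8
Counting gives 11.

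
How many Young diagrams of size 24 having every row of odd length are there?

122

Counting exhaustively, 122 partitions satisfy the conditions.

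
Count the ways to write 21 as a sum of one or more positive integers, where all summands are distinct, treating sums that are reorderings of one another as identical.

Direct enumeration gives 76 partitions.

76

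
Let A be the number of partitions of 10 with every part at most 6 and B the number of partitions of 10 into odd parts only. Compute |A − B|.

Partitions of 10 with every part at most 6: 35.
Partitions of 10 into odd parts only: 10.
|35 − 10| = 25.

25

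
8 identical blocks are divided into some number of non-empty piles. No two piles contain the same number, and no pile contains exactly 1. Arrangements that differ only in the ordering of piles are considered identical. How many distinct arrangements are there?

The partitions of 8 that satisfy the conditions:
8
6 + 2
5 + 3

3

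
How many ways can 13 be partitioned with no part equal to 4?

71

Systematic enumeration (by largest part, then next-largest, …) yields 71.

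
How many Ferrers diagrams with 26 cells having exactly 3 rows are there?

56

There are too many to list fully; the first 12 (by largest part) are:
24, 1, 1
23, 2, 1
22, 3, 1
22, 2, 2
21, 4, 1
21, 3, 2
20, 5, 1
20, 4, 2
20, 3, 3
19, 6, 1
19, 5, 2
19, 4, 3
…and 44 more, for 56 total.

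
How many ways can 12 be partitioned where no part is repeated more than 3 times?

50

There are too many to list fully; the first 12 (by largest part) are:
12
11,1
10,2
10,1,1
9,3
9,2,1
9,1,1,1
8,4
8,3,1
8,2,2
8,2,1,1
7,5
…and 38 more, for 50 total.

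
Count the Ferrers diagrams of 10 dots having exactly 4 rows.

9

Listing the qualifying partitions of 10:
7 + 1 + 1 + 1
6 + 2 + 1 + 1
5 + 3 + 1 + 1
5 + 2 + 2 + 1
4 + 4 + 1 + 1
4 + 3 + 2 + 1
4 + 2 + 2 + 2
3 + 3 + 3 + 1
3 + 3 + 2 + 2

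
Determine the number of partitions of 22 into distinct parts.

89

Enumerating by decreasing first part gives 89 partitions in all.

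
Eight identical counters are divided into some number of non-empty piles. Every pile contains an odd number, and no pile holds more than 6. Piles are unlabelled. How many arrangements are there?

5

The partitions of 8 that satisfy the conditions:
5+3
5+1+1+1
3+3+1+1
3+1+1+1+1+1
1+1+1+1+1+1+1+1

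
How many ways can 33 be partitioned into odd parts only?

A full systematic count gives 448.

448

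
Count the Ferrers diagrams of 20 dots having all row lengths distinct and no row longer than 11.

There are too many to list fully; the first 12 (by largest part) are:
11 + 9
11 + 8 + 1
11 + 7 + 2
11 + 6 + 3
11 + 6 + 2 + 1
11 + 5 + 4
11 + 5 + 3 + 1
11 + 4 + 3 + 2
10 + 9 + 1
10 + 8 + 2
10 + 7 + 3
10 + 7 + 2 + 1
…and 27 more, for 39 total.

39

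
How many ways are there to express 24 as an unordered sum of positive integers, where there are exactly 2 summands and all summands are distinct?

11

Listing the qualifying partitions of 24:
23+1
22+2
21+3
20+4
19+5
18+6
17+7
16+8
15+9
14+10
13+11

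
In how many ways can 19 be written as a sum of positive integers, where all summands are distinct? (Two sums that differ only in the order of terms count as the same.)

54

There are too many to list fully; the first 12 (by largest part) are:
19
18 + 1
17 + 2
16 + 3
16 + 2 + 1
15 + 4
15 + 3 + 1
14 + 5
14 + 4 + 1
14 + 3 + 2
13 + 6
13 + 5 + 1
…and 42 more, for 54 total.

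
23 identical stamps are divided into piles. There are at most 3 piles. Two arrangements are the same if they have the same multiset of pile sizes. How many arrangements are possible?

A partial list (first 12 by largest part):
23
22 + 1
21 + 2
21 + 1 + 1
20 + 3
20 + 2 + 1
19 + 4
19 + 3 + 1
19 + 2 + 2
18 + 5
18 + 4 + 1
18 + 3 + 2
…and 44 more, for 56 total.

56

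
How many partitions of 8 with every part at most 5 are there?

18

The partitions of 8 that satisfy the conditions:
3 + 5
1 + 2 + 5
1 + 1 + 1 + 5
4 + 4
1 + 3 + 4
2 + 2 + 4
1 + 1 + 2 + 4
1 + 1 + 1 + 1 + 4
2 + 3 + 3
1 + 1 + 3 + 3
1 + 2 + 2 + 3
1 + 1 + 1 + 2 + 3
1 + 1 + 1 + 1 + 1 + 3
2 + 2 + 2 + 2
1 + 1 + 2 + 2 + 2
1 + 1 + 1 + 1 + 2 + 2
1 + 1 + 1 + 1 + 1 + 1 + 2
1 + 1 + 1 + 1 + 1 + 1 + 1 + 1
Counting gives 18.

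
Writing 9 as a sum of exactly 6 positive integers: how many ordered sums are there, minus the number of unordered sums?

Ordered (compositions into 6 parts): C(8,5) = 56.
Unordered (partitions into 6 parts): 3.
Difference: 56 − 3 = 53.

53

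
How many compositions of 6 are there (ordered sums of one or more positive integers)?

32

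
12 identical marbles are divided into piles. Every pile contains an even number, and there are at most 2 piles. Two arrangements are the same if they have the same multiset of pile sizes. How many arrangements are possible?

4

Enumerating:
12
10, 2
8, 4
6, 6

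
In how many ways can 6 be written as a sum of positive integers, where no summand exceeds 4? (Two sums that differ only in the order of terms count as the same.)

Listing the qualifying partitions of 6:
2 + 4
1 + 1 + 4
3 + 3
1 + 2 + 3
1 + 1 + 1 + 3
2 + 2 + 2
1 + 1 + 2 + 2
1 + 1 + 1 + 1 + 2
1 + 1 + 1 + 1 + 1 + 1

9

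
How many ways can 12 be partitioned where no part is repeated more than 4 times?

There are too many to list fully; the first 12 (by largest part) are:
12
1, 11
2, 10
1, 1, 10
3, 9
1, 2, 9
1, 1, 1, 9
4, 8
1, 3, 8
2, 2, 8
1, 1, 2, 8
1, 1, 1, 1, 8
…and 48 more, for 60 total.

60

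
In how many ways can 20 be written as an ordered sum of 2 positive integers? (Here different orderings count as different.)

Place 1 bars in the 19 internal gaps of a row of 20 dots: C(19,1) = 19.

19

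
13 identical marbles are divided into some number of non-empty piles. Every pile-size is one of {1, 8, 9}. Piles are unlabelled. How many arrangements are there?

3

Listing the qualifying partitions of 13:
9+1+1+1+1
8+1+1+1+1+1
1+1+1+1+1+1+1+1+1+1+1+1+1
That's 3 in total.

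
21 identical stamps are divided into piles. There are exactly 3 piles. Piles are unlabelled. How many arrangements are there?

37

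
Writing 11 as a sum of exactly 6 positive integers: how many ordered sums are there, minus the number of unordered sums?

245

Ordered (compositions into 6 parts): C(10,5) = 252.
Unordered (partitions into 6 parts): 7.
Difference: 252 − 7 = 245.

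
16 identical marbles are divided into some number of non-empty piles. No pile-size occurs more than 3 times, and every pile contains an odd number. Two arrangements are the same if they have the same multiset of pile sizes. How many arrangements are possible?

They are:
15, 1
13, 3
13, 1, 1, 1
11, 5
11, 3, 1, 1
9, 7
9, 5, 1, 1
9, 3, 3, 1
7, 7, 1, 1
7, 5, 3, 1
7, 3, 3, 3
7, 3, 3, 1, 1, 1
5, 5, 5, 1
5, 5, 3, 3
5, 5, 3, 1, 1, 1
5, 3, 3, 3, 1, 1

16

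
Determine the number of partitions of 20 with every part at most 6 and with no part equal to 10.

282

A full systematic count gives 282.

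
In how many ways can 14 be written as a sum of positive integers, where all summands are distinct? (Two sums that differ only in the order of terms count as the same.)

They are:
14
13+1
12+2
11+3
11+2+1
10+4
10+3+1
9+5
9+4+1
9+3+2
8+6
8+5+1
8+4+2
8+3+2+1
7+6+1
7+5+2
7+4+3
7+4+2+1
6+5+3
6+5+2+1
6+4+3+1
5+4+3+2
That's 22 in total.

22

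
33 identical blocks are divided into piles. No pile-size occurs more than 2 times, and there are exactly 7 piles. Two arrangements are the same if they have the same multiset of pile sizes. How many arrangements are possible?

396

There are 396 such partitions.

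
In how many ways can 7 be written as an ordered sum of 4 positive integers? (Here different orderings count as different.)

20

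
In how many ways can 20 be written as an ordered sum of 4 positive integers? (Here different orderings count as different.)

Equivalently, choose which 3 of the 19 gaps become plus signs: C(19,3) = 969.

969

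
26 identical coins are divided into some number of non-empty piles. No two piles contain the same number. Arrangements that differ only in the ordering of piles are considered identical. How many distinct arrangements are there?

Counting exhaustively, 165 partitions satisfy the conditions.

165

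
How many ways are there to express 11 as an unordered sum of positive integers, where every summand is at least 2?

The partitions of 11 that satisfy the conditions:
11
9, 2
8, 3
7, 4
7, 2, 2
6, 5
6, 3, 2
5, 4, 2
5, 3, 3
5, 2, 2, 2
4, 4, 3
4, 3, 2, 2
3, 3, 3, 2
3, 2, 2, 2, 2
Counting gives 14.

14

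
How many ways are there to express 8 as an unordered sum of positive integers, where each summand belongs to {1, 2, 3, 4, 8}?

16

They are:
8
4, 4
4, 3, 1
4, 2, 2
4, 2, 1, 1
4, 1, 1, 1, 1
3, 3, 2
3, 3, 1, 1
3, 2, 2, 1
3, 2, 1, 1, 1
3, 1, 1, 1, 1, 1
2, 2, 2, 2
2, 2, 2, 1, 1
2, 2, 1, 1, 1, 1
2, 1, 1, 1, 1, 1, 1
1, 1, 1, 1, 1, 1, 1, 1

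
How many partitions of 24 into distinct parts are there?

Enumerating by decreasing first part gives 122 partitions in all.

122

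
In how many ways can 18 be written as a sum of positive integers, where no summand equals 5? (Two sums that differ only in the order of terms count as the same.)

284

Counting exhaustively, 284 partitions satisfy the conditions.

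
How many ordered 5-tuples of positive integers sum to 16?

A composition of 16 into 5 positive parts is chosen by placing 4 dividers among the 15 gaps between 16 units: C(15,4) = 1365.

1365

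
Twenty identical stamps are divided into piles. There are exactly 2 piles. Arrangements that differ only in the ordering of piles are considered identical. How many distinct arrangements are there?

10

They are:
1 + 19
2 + 18
3 + 17
4 + 16
5 + 15
6 + 14
7 + 13
8 + 12
9 + 11
10 + 10
Counting gives 10.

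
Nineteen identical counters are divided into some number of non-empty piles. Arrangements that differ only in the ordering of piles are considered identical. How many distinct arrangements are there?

Counting exhaustively, 490 partitions satisfy the conditions.

490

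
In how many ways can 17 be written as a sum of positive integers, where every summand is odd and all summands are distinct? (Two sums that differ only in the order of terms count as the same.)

5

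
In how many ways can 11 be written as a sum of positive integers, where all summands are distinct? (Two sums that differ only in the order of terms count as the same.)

Listing the qualifying partitions of 11:
11
10, 1
9, 2
8, 3
8, 2, 1
7, 4
7, 3, 1
6, 5
6, 4, 1
6, 3, 2
5, 4, 2
5, 3, 2, 1

12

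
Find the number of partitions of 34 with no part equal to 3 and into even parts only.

Direct enumeration gives 297 partitions.

297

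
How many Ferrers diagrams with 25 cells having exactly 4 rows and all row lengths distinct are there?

54

There are too many to list fully; the first 12 (by largest part) are:
19,3,2,1
18,4,2,1
17,5,2,1
17,4,3,1
16,6,2,1
16,5,3,1
16,4,3,2
15,7,2,1
15,6,3,1
15,5,4,1
15,5,3,2
14,8,2,1
…and 42 more, for 54 total.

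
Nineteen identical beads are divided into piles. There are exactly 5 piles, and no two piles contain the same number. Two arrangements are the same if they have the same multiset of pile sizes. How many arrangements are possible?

They are:
9+4+3+2+1
8+5+3+2+1
7+6+3+2+1
7+5+4+2+1
6+5+4+3+1

5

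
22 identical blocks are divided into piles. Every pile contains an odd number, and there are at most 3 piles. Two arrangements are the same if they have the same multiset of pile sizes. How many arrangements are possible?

6

They are:
21, 1
19, 3
17, 5
15, 7
13, 9
11, 11
That's 6 in total.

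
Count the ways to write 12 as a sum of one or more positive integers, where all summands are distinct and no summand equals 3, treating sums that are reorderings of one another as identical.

The partitions of 12 that satisfy the conditions:
12
1 + 11
2 + 10
1 + 2 + 9
4 + 8
5 + 7
1 + 4 + 7
1 + 5 + 6
2 + 4 + 6
1 + 2 + 4 + 5
Counting gives 10.

10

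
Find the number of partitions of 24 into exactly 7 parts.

There are 201 such partitions.

201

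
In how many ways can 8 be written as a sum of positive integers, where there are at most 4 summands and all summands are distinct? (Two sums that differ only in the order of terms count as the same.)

Listing the qualifying partitions of 8:
8
7 + 1
6 + 2
5 + 3
5 + 2 + 1
4 + 3 + 1

6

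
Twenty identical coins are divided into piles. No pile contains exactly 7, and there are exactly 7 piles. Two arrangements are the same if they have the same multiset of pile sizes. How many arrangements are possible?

There are too many to list fully; the first 12 (by largest part) are:
14+1+1+1+1+1+1
13+2+1+1+1+1+1
12+3+1+1+1+1+1
12+2+2+1+1+1+1
11+4+1+1+1+1+1
11+3+2+1+1+1+1
11+2+2+2+1+1+1
10+5+1+1+1+1+1
10+4+2+1+1+1+1
10+3+3+1+1+1+1
10+3+2+2+1+1+1
10+2+2+2+2+1+1
…and 56 more, for 68 total.

68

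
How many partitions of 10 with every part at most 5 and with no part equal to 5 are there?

23

The partitions of 10 that satisfy the conditions:
4 + 4 + 2
4 + 4 + 1 + 1
4 + 3 + 3
4 + 3 + 2 + 1
4 + 3 + 1 + 1 + 1
4 + 2 + 2 + 2
4 + 2 + 2 + 1 + 1
4 + 2 + 1 + 1 + 1 + 1
4 + 1 + 1 + 1 + 1 + 1 + 1
3 + 3 + 3 + 1
3 + 3 + 2 + 2
3 + 3 + 2 + 1 + 1
3 + 3 + 1 + 1 + 1 + 1
3 + 2 + 2 + 2 + 1
3 + 2 + 2 + 1 + 1 + 1
3 + 2 + 1 + 1 + 1 + 1 + 1
3 + 1 + 1 + 1 + 1 + 1 + 1 + 1
2 + 2 + 2 + 2 + 2
2 + 2 + 2 + 2 + 1 + 1
2 + 2 + 2 + 1 + 1 + 1 + 1
2 + 2 + 1 + 1 + 1 + 1 + 1 + 1
2 + 1 + 1 + 1 + 1 + 1 + 1 + 1 + 1
1 + 1 + 1 + 1 + 1 + 1 + 1 + 1 + 1 + 1
That's 23 in total.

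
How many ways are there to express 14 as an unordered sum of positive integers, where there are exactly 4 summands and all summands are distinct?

5

Listing the qualifying partitions of 14:
8,3,2,1
7,4,2,1
6,5,2,1
6,4,3,1
5,4,3,2
Counting gives 5.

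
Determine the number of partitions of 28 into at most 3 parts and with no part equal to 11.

Enumerating by decreasing first part gives 71 partitions in all.

71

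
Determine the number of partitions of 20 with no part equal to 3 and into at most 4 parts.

75

Enumerating by decreasing first part gives 75 partitions in all.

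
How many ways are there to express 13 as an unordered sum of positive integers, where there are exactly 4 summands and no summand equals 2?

8

Enumerating:
10, 1, 1, 1
8, 3, 1, 1
7, 4, 1, 1
6, 5, 1, 1
6, 3, 3, 1
5, 4, 3, 1
4, 4, 4, 1
4, 3, 3, 3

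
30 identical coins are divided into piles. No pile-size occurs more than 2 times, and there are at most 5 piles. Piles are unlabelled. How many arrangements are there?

599

Counting exhaustively, 599 partitions satisfy the conditions.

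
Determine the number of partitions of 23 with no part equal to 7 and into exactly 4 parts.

73

There are 73 such partitions.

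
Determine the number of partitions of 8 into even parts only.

Enumerating:
8
6,2
4,4
4,2,2
2,2,2,2
Counting gives 5.

5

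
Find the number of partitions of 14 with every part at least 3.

They are:
14
11+3
10+4
9+5
8+6
8+3+3
7+7
7+4+3
6+5+3
6+4+4
5+5+4
5+3+3+3
4+4+3+3
Counting gives 13.

13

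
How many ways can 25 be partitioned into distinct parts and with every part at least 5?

17

They are:
25
20+5
19+6
18+7
17+8
16+9
15+10
14+11
14+6+5
13+12
13+7+5
12+8+5
12+7+6
11+9+5
11+8+6
10+9+6
10+8+7
That's 17 in total.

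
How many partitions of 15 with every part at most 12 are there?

Direct enumeration gives 172 partitions.

172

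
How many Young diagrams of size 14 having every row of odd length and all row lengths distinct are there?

The partitions of 14 that satisfy the conditions:
1+13
3+11
5+9
That's 3 in total.

3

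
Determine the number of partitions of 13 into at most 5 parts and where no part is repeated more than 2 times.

43

There are too many to list fully; the first 12 (by largest part) are:
13
12,1
11,2
11,1,1
10,3
10,2,1
9,4
9,3,1
9,2,2
9,2,1,1
8,5
8,4,1
…and 31 more, for 43 total.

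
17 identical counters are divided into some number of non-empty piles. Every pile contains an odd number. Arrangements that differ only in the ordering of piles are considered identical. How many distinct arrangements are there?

A partial list (first 12 by largest part):
17
15+1+1
13+3+1
13+1+1+1+1
11+5+1
11+3+3
11+3+1+1+1
11+1+1+1+1+1+1
9+7+1
9+5+3
9+5+1+1+1
9+3+3+1+1
…and 26 more, for 38 total.

38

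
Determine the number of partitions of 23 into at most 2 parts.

12

Enumerating:
23
22,1
21,2
20,3
19,4
18,5
17,6
16,7
15,8
14,9
13,10
12,11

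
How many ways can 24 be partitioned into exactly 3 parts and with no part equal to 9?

41

A partial list (first 12 by largest part):
22, 1, 1
21, 2, 1
20, 3, 1
20, 2, 2
19, 4, 1
19, 3, 2
18, 5, 1
18, 4, 2
18, 3, 3
17, 6, 1
17, 5, 2
17, 4, 3
…and 29 more, for 41 total.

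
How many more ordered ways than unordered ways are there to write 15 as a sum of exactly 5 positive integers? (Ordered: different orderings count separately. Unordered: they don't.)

971

Compositions: C(14,4) = 1001.
Partitions of 15 into exactly 5 parts: 30.
Difference: 1001 − 30 = 971.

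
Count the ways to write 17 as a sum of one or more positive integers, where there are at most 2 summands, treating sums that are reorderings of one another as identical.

9

The partitions of 17 that satisfy the conditions:
17
16+1
15+2
14+3
13+4
12+5
11+6
10+7
9+8
That's 9 in total.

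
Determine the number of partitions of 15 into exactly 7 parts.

21

Listing the qualifying partitions of 15:
9,1,1,1,1,1,1
8,2,1,1,1,1,1
7,3,1,1,1,1,1
7,2,2,1,1,1,1
6,4,1,1,1,1,1
6,3,2,1,1,1,1
6,2,2,2,1,1,1
5,5,1,1,1,1,1
5,4,2,1,1,1,1
5,3,3,1,1,1,1
5,3,2,2,1,1,1
5,2,2,2,2,1,1
4,4,3,1,1,1,1
4,4,2,2,1,1,1
4,3,3,2,1,1,1
4,3,2,2,2,1,1
4,2,2,2,2,2,1
3,3,3,3,1,1,1
3,3,3,2,2,1,1
3,3,2,2,2,2,1
3,2,2,2,2,2,2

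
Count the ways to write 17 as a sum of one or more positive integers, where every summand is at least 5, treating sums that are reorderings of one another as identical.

Enumerating:
17
5 + 12
6 + 11
7 + 10
8 + 9
5 + 5 + 7
5 + 6 + 6

7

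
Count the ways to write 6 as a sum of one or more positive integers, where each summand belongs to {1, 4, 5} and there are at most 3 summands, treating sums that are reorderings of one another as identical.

They are:
1,5
1,1,4

2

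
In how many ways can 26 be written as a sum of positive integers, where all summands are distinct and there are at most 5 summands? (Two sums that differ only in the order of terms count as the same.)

A full systematic count gives 158.

158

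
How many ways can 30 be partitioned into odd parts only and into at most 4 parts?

47

There are too many to list fully; the first 12 (by largest part) are:
29,1
27,3
27,1,1,1
25,5
25,3,1,1
23,7
23,5,1,1
23,3,3,1
21,9
21,7,1,1
21,5,3,1
21,3,3,3
…and 35 more, for 47 total.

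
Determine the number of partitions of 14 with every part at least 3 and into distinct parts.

Listing the qualifying partitions of 14:
14
11,3
10,4
9,5
8,6
7,4,3
6,5,3

7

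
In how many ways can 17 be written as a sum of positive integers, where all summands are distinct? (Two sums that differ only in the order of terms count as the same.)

38

There are too many to list fully; the first 12 (by largest part) are:
17
16, 1
15, 2
14, 3
14, 2, 1
13, 4
13, 3, 1
12, 5
12, 4, 1
12, 3, 2
11, 6
11, 5, 1
…and 26 more, for 38 total.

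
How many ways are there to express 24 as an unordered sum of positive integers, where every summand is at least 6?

16

They are:
24
18,6
17,7
16,8
15,9
14,10
13,11
12,12
12,6,6
11,7,6
10,8,6
10,7,7
9,9,6
9,8,7
8,8,8
6,6,6,6
Counting gives 16.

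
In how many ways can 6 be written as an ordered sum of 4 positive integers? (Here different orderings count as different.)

10

By stars and bars with positive parts, the count is C(5,3) = 10.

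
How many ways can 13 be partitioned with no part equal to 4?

71

Systematic enumeration (by largest part, then next-largest, …) yields 71.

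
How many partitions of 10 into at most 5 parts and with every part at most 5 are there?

18

The partitions of 10 that satisfy the conditions:
5+5
5+4+1
5+3+2
5+3+1+1
5+2+2+1
5+2+1+1+1
4+4+2
4+4+1+1
4+3+3
4+3+2+1
4+3+1+1+1
4+2+2+2
4+2+2+1+1
3+3+3+1
3+3+2+2
3+3+2+1+1
3+2+2+2+1
2+2+2+2+2
That's 18 in total.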